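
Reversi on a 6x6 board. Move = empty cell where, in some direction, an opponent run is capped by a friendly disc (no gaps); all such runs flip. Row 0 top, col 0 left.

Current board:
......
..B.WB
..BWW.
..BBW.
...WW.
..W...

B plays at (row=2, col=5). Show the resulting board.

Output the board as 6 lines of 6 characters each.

Answer: ......
..B.WB
..BBBB
..BBW.
...WW.
..W...

Derivation:
Place B at (2,5); scan 8 dirs for brackets.
Dir NW: opp run (1,4), next='.' -> no flip
Dir N: first cell 'B' (not opp) -> no flip
Dir NE: edge -> no flip
Dir W: opp run (2,4) (2,3) capped by B -> flip
Dir E: edge -> no flip
Dir SW: opp run (3,4) (4,3) (5,2), next=edge -> no flip
Dir S: first cell '.' (not opp) -> no flip
Dir SE: edge -> no flip
All flips: (2,3) (2,4)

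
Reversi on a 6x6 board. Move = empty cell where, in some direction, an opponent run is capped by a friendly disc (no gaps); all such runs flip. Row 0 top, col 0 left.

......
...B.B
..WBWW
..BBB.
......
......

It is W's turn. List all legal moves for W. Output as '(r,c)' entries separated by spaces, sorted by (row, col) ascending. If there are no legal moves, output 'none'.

Answer: (0,2) (0,4) (0,5) (4,2) (4,3) (4,4)

Derivation:
(0,2): flips 1 -> legal
(0,3): no bracket -> illegal
(0,4): flips 1 -> legal
(0,5): flips 1 -> legal
(1,2): no bracket -> illegal
(1,4): no bracket -> illegal
(2,1): no bracket -> illegal
(3,1): no bracket -> illegal
(3,5): no bracket -> illegal
(4,1): no bracket -> illegal
(4,2): flips 2 -> legal
(4,3): flips 1 -> legal
(4,4): flips 2 -> legal
(4,5): no bracket -> illegal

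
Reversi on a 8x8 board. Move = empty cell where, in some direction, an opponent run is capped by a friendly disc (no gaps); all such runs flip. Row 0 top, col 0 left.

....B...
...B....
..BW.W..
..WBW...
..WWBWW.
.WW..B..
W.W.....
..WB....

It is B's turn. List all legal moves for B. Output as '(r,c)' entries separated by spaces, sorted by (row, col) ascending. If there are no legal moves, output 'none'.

Answer: (2,4) (3,1) (3,5) (3,7) (4,0) (4,1) (4,7) (5,3) (7,1)

Derivation:
(1,2): no bracket -> illegal
(1,4): no bracket -> illegal
(1,5): no bracket -> illegal
(1,6): no bracket -> illegal
(2,1): no bracket -> illegal
(2,4): flips 2 -> legal
(2,6): no bracket -> illegal
(3,1): flips 1 -> legal
(3,5): flips 2 -> legal
(3,6): no bracket -> illegal
(3,7): flips 1 -> legal
(4,0): flips 2 -> legal
(4,1): flips 2 -> legal
(4,7): flips 2 -> legal
(5,0): no bracket -> illegal
(5,3): flips 1 -> legal
(5,4): no bracket -> illegal
(5,6): no bracket -> illegal
(5,7): no bracket -> illegal
(6,1): no bracket -> illegal
(6,3): no bracket -> illegal
(7,0): no bracket -> illegal
(7,1): flips 1 -> legal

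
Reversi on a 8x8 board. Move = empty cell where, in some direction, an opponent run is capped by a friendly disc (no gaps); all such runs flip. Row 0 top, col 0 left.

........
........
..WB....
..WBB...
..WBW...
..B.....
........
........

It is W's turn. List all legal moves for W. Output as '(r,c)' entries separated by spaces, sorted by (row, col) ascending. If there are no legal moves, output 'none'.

(1,2): no bracket -> illegal
(1,3): no bracket -> illegal
(1,4): flips 1 -> legal
(2,4): flips 3 -> legal
(2,5): no bracket -> illegal
(3,5): flips 2 -> legal
(4,1): no bracket -> illegal
(4,5): no bracket -> illegal
(5,1): no bracket -> illegal
(5,3): no bracket -> illegal
(5,4): flips 1 -> legal
(6,1): no bracket -> illegal
(6,2): flips 1 -> legal
(6,3): no bracket -> illegal

Answer: (1,4) (2,4) (3,5) (5,4) (6,2)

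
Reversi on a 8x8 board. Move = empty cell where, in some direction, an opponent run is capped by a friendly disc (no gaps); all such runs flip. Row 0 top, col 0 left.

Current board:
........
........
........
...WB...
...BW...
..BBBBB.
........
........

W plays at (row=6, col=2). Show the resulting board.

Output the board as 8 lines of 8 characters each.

Answer: ........
........
........
...WB...
...BW...
..BWBBB.
..W.....
........

Derivation:
Place W at (6,2); scan 8 dirs for brackets.
Dir NW: first cell '.' (not opp) -> no flip
Dir N: opp run (5,2), next='.' -> no flip
Dir NE: opp run (5,3) capped by W -> flip
Dir W: first cell '.' (not opp) -> no flip
Dir E: first cell '.' (not opp) -> no flip
Dir SW: first cell '.' (not opp) -> no flip
Dir S: first cell '.' (not opp) -> no flip
Dir SE: first cell '.' (not opp) -> no flip
All flips: (5,3)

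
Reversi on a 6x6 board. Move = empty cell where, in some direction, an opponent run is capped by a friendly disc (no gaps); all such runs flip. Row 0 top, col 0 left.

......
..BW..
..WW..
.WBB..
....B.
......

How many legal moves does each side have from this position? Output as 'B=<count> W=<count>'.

Answer: B=5 W=8

Derivation:
-- B to move --
(0,2): no bracket -> illegal
(0,3): flips 2 -> legal
(0,4): no bracket -> illegal
(1,1): flips 1 -> legal
(1,4): flips 2 -> legal
(2,0): no bracket -> illegal
(2,1): no bracket -> illegal
(2,4): no bracket -> illegal
(3,0): flips 1 -> legal
(3,4): flips 1 -> legal
(4,0): no bracket -> illegal
(4,1): no bracket -> illegal
(4,2): no bracket -> illegal
B mobility = 5
-- W to move --
(0,1): flips 1 -> legal
(0,2): flips 1 -> legal
(0,3): no bracket -> illegal
(1,1): flips 1 -> legal
(2,1): no bracket -> illegal
(2,4): no bracket -> illegal
(3,4): flips 2 -> legal
(3,5): no bracket -> illegal
(4,1): flips 1 -> legal
(4,2): flips 1 -> legal
(4,3): flips 1 -> legal
(4,5): no bracket -> illegal
(5,3): no bracket -> illegal
(5,4): no bracket -> illegal
(5,5): flips 2 -> legal
W mobility = 8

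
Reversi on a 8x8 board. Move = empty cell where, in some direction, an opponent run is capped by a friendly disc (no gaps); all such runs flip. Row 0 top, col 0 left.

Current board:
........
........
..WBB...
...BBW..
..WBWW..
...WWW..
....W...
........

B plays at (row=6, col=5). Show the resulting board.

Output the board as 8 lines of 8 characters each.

Place B at (6,5); scan 8 dirs for brackets.
Dir NW: opp run (5,4) capped by B -> flip
Dir N: opp run (5,5) (4,5) (3,5), next='.' -> no flip
Dir NE: first cell '.' (not opp) -> no flip
Dir W: opp run (6,4), next='.' -> no flip
Dir E: first cell '.' (not opp) -> no flip
Dir SW: first cell '.' (not opp) -> no flip
Dir S: first cell '.' (not opp) -> no flip
Dir SE: first cell '.' (not opp) -> no flip
All flips: (5,4)

Answer: ........
........
..WBB...
...BBW..
..WBWW..
...WBW..
....WB..
........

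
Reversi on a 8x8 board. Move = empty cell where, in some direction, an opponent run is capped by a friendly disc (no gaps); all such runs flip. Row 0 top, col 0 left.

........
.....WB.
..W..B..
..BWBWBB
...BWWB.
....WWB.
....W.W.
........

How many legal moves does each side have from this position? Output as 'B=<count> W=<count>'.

Answer: B=11 W=12

Derivation:
-- B to move --
(0,4): no bracket -> illegal
(0,5): flips 1 -> legal
(0,6): no bracket -> illegal
(1,1): no bracket -> illegal
(1,2): flips 1 -> legal
(1,3): no bracket -> illegal
(1,4): flips 1 -> legal
(2,1): no bracket -> illegal
(2,3): flips 1 -> legal
(2,4): flips 1 -> legal
(2,6): no bracket -> illegal
(3,1): no bracket -> illegal
(4,2): no bracket -> illegal
(5,3): flips 2 -> legal
(5,7): no bracket -> illegal
(6,3): flips 2 -> legal
(6,5): flips 4 -> legal
(6,7): no bracket -> illegal
(7,3): flips 2 -> legal
(7,4): flips 3 -> legal
(7,5): no bracket -> illegal
(7,6): flips 1 -> legal
(7,7): no bracket -> illegal
B mobility = 11
-- W to move --
(0,5): no bracket -> illegal
(0,6): no bracket -> illegal
(0,7): no bracket -> illegal
(1,4): no bracket -> illegal
(1,7): flips 1 -> legal
(2,1): flips 2 -> legal
(2,3): flips 1 -> legal
(2,4): flips 1 -> legal
(2,6): flips 3 -> legal
(2,7): flips 1 -> legal
(3,1): flips 1 -> legal
(4,1): no bracket -> illegal
(4,2): flips 2 -> legal
(4,7): flips 1 -> legal
(5,2): no bracket -> illegal
(5,3): flips 1 -> legal
(5,7): flips 2 -> legal
(6,5): no bracket -> illegal
(6,7): flips 1 -> legal
W mobility = 12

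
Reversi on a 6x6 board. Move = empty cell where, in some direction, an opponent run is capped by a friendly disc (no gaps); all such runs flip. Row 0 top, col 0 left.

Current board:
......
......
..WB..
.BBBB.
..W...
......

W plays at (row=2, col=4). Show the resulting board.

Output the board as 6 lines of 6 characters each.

Answer: ......
......
..WWW.
.BBWB.
..W...
......

Derivation:
Place W at (2,4); scan 8 dirs for brackets.
Dir NW: first cell '.' (not opp) -> no flip
Dir N: first cell '.' (not opp) -> no flip
Dir NE: first cell '.' (not opp) -> no flip
Dir W: opp run (2,3) capped by W -> flip
Dir E: first cell '.' (not opp) -> no flip
Dir SW: opp run (3,3) capped by W -> flip
Dir S: opp run (3,4), next='.' -> no flip
Dir SE: first cell '.' (not opp) -> no flip
All flips: (2,3) (3,3)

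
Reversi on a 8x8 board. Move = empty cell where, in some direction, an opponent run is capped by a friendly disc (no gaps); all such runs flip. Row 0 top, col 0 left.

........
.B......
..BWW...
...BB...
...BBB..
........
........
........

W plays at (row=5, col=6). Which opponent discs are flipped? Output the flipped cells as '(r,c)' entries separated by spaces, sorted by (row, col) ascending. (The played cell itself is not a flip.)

Answer: (3,4) (4,5)

Derivation:
Dir NW: opp run (4,5) (3,4) capped by W -> flip
Dir N: first cell '.' (not opp) -> no flip
Dir NE: first cell '.' (not opp) -> no flip
Dir W: first cell '.' (not opp) -> no flip
Dir E: first cell '.' (not opp) -> no flip
Dir SW: first cell '.' (not opp) -> no flip
Dir S: first cell '.' (not opp) -> no flip
Dir SE: first cell '.' (not opp) -> no flip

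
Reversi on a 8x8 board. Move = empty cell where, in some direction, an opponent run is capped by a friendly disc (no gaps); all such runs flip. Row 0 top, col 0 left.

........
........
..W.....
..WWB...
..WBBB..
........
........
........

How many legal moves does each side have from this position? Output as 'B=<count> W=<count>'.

Answer: B=5 W=5

Derivation:
-- B to move --
(1,1): flips 2 -> legal
(1,2): no bracket -> illegal
(1,3): no bracket -> illegal
(2,1): flips 1 -> legal
(2,3): flips 1 -> legal
(2,4): no bracket -> illegal
(3,1): flips 2 -> legal
(4,1): flips 1 -> legal
(5,1): no bracket -> illegal
(5,2): no bracket -> illegal
(5,3): no bracket -> illegal
B mobility = 5
-- W to move --
(2,3): no bracket -> illegal
(2,4): no bracket -> illegal
(2,5): no bracket -> illegal
(3,5): flips 1 -> legal
(3,6): no bracket -> illegal
(4,6): flips 3 -> legal
(5,2): no bracket -> illegal
(5,3): flips 1 -> legal
(5,4): flips 1 -> legal
(5,5): flips 1 -> legal
(5,6): no bracket -> illegal
W mobility = 5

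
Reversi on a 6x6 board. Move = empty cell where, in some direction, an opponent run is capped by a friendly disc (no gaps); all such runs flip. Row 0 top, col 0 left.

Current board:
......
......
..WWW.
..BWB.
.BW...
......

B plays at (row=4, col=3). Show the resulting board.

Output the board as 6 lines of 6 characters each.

Answer: ......
......
..WWW.
..BWB.
.BBB..
......

Derivation:
Place B at (4,3); scan 8 dirs for brackets.
Dir NW: first cell 'B' (not opp) -> no flip
Dir N: opp run (3,3) (2,3), next='.' -> no flip
Dir NE: first cell 'B' (not opp) -> no flip
Dir W: opp run (4,2) capped by B -> flip
Dir E: first cell '.' (not opp) -> no flip
Dir SW: first cell '.' (not opp) -> no flip
Dir S: first cell '.' (not opp) -> no flip
Dir SE: first cell '.' (not opp) -> no flip
All flips: (4,2)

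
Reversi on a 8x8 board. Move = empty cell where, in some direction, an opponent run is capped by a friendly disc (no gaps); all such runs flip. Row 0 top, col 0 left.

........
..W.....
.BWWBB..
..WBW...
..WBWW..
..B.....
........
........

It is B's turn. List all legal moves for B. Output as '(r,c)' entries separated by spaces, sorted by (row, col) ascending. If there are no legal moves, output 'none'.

(0,1): no bracket -> illegal
(0,2): flips 4 -> legal
(0,3): flips 1 -> legal
(1,1): flips 1 -> legal
(1,3): flips 1 -> legal
(1,4): no bracket -> illegal
(3,1): flips 1 -> legal
(3,5): flips 1 -> legal
(3,6): no bracket -> illegal
(4,1): flips 1 -> legal
(4,6): flips 2 -> legal
(5,1): flips 1 -> legal
(5,3): no bracket -> illegal
(5,4): flips 2 -> legal
(5,5): flips 1 -> legal
(5,6): no bracket -> illegal

Answer: (0,2) (0,3) (1,1) (1,3) (3,1) (3,5) (4,1) (4,6) (5,1) (5,4) (5,5)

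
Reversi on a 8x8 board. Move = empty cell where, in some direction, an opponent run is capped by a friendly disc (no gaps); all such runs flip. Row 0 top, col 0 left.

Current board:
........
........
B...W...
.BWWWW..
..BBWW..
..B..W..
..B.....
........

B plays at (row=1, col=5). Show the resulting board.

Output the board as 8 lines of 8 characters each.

Answer: ........
.....B..
B...B...
.BWBWW..
..BBWW..
..B..W..
..B.....
........

Derivation:
Place B at (1,5); scan 8 dirs for brackets.
Dir NW: first cell '.' (not opp) -> no flip
Dir N: first cell '.' (not opp) -> no flip
Dir NE: first cell '.' (not opp) -> no flip
Dir W: first cell '.' (not opp) -> no flip
Dir E: first cell '.' (not opp) -> no flip
Dir SW: opp run (2,4) (3,3) capped by B -> flip
Dir S: first cell '.' (not opp) -> no flip
Dir SE: first cell '.' (not opp) -> no flip
All flips: (2,4) (3,3)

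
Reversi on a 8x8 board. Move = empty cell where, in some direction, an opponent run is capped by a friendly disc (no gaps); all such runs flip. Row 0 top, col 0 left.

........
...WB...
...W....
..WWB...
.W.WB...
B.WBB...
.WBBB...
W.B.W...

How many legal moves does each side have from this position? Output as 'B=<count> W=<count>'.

Answer: B=9 W=9

Derivation:
-- B to move --
(0,2): no bracket -> illegal
(0,3): flips 4 -> legal
(0,4): no bracket -> illegal
(1,2): flips 2 -> legal
(2,1): flips 2 -> legal
(2,2): flips 1 -> legal
(2,4): no bracket -> illegal
(3,0): flips 2 -> legal
(3,1): flips 2 -> legal
(4,0): no bracket -> illegal
(4,2): flips 2 -> legal
(5,1): flips 1 -> legal
(6,0): flips 1 -> legal
(6,5): no bracket -> illegal
(7,1): no bracket -> illegal
(7,3): no bracket -> illegal
(7,5): no bracket -> illegal
B mobility = 9
-- W to move --
(0,3): no bracket -> illegal
(0,4): no bracket -> illegal
(0,5): flips 1 -> legal
(1,5): flips 1 -> legal
(2,4): flips 4 -> legal
(2,5): flips 1 -> legal
(3,5): flips 1 -> legal
(4,0): no bracket -> illegal
(4,2): no bracket -> illegal
(4,5): flips 2 -> legal
(5,1): no bracket -> illegal
(5,5): flips 3 -> legal
(6,0): no bracket -> illegal
(6,5): flips 4 -> legal
(7,1): no bracket -> illegal
(7,3): flips 2 -> legal
(7,5): no bracket -> illegal
W mobility = 9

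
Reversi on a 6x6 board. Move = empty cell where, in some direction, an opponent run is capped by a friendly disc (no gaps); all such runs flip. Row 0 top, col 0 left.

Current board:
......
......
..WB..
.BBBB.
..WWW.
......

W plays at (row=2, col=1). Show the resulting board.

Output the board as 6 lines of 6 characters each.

Answer: ......
......
.WWB..
.BWBB.
..WWW.
......

Derivation:
Place W at (2,1); scan 8 dirs for brackets.
Dir NW: first cell '.' (not opp) -> no flip
Dir N: first cell '.' (not opp) -> no flip
Dir NE: first cell '.' (not opp) -> no flip
Dir W: first cell '.' (not opp) -> no flip
Dir E: first cell 'W' (not opp) -> no flip
Dir SW: first cell '.' (not opp) -> no flip
Dir S: opp run (3,1), next='.' -> no flip
Dir SE: opp run (3,2) capped by W -> flip
All flips: (3,2)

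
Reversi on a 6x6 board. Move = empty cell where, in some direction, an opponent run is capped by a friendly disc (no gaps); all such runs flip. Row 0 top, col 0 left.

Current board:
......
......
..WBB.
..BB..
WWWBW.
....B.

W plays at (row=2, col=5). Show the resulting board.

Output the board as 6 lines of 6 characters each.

Answer: ......
......
..WWWW
..BB..
WWWBW.
....B.

Derivation:
Place W at (2,5); scan 8 dirs for brackets.
Dir NW: first cell '.' (not opp) -> no flip
Dir N: first cell '.' (not opp) -> no flip
Dir NE: edge -> no flip
Dir W: opp run (2,4) (2,3) capped by W -> flip
Dir E: edge -> no flip
Dir SW: first cell '.' (not opp) -> no flip
Dir S: first cell '.' (not opp) -> no flip
Dir SE: edge -> no flip
All flips: (2,3) (2,4)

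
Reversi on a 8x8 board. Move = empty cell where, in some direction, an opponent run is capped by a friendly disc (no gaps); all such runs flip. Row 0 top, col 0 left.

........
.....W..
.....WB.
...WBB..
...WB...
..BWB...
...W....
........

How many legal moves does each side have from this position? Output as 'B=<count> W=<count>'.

Answer: B=10 W=10

Derivation:
-- B to move --
(0,4): flips 1 -> legal
(0,5): flips 2 -> legal
(0,6): no bracket -> illegal
(1,4): no bracket -> illegal
(1,6): flips 1 -> legal
(2,2): flips 1 -> legal
(2,3): no bracket -> illegal
(2,4): flips 1 -> legal
(3,2): flips 2 -> legal
(3,6): no bracket -> illegal
(4,2): flips 1 -> legal
(6,2): flips 1 -> legal
(6,4): no bracket -> illegal
(7,2): flips 1 -> legal
(7,3): no bracket -> illegal
(7,4): flips 1 -> legal
B mobility = 10
-- W to move --
(1,6): no bracket -> illegal
(1,7): flips 3 -> legal
(2,3): no bracket -> illegal
(2,4): no bracket -> illegal
(2,7): flips 1 -> legal
(3,6): flips 2 -> legal
(3,7): flips 1 -> legal
(4,1): flips 1 -> legal
(4,2): no bracket -> illegal
(4,5): flips 3 -> legal
(4,6): no bracket -> illegal
(5,1): flips 1 -> legal
(5,5): flips 2 -> legal
(6,1): flips 1 -> legal
(6,2): no bracket -> illegal
(6,4): no bracket -> illegal
(6,5): flips 1 -> legal
W mobility = 10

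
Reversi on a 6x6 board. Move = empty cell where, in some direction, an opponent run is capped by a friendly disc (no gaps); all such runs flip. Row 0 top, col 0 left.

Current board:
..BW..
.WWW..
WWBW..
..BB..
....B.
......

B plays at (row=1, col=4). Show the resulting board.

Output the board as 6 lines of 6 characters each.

Answer: ..BW..
.WWWB.
WWBB..
..BB..
....B.
......

Derivation:
Place B at (1,4); scan 8 dirs for brackets.
Dir NW: opp run (0,3), next=edge -> no flip
Dir N: first cell '.' (not opp) -> no flip
Dir NE: first cell '.' (not opp) -> no flip
Dir W: opp run (1,3) (1,2) (1,1), next='.' -> no flip
Dir E: first cell '.' (not opp) -> no flip
Dir SW: opp run (2,3) capped by B -> flip
Dir S: first cell '.' (not opp) -> no flip
Dir SE: first cell '.' (not opp) -> no flip
All flips: (2,3)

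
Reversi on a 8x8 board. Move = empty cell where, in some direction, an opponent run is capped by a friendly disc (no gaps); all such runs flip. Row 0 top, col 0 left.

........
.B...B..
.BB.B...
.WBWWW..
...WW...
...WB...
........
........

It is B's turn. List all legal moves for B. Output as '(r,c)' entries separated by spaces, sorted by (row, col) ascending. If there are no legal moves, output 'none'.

Answer: (3,0) (3,6) (4,0) (4,1) (4,2) (4,6) (5,2) (5,5)

Derivation:
(2,0): no bracket -> illegal
(2,3): no bracket -> illegal
(2,5): no bracket -> illegal
(2,6): no bracket -> illegal
(3,0): flips 1 -> legal
(3,6): flips 3 -> legal
(4,0): flips 1 -> legal
(4,1): flips 1 -> legal
(4,2): flips 1 -> legal
(4,5): no bracket -> illegal
(4,6): flips 1 -> legal
(5,2): flips 1 -> legal
(5,5): flips 2 -> legal
(6,2): no bracket -> illegal
(6,3): no bracket -> illegal
(6,4): no bracket -> illegal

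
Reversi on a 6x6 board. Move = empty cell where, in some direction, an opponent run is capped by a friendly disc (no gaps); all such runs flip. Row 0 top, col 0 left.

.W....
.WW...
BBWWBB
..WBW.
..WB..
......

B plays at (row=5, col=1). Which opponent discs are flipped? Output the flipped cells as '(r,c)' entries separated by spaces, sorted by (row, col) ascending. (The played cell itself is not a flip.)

Answer: (4,2)

Derivation:
Dir NW: first cell '.' (not opp) -> no flip
Dir N: first cell '.' (not opp) -> no flip
Dir NE: opp run (4,2) capped by B -> flip
Dir W: first cell '.' (not opp) -> no flip
Dir E: first cell '.' (not opp) -> no flip
Dir SW: edge -> no flip
Dir S: edge -> no flip
Dir SE: edge -> no flip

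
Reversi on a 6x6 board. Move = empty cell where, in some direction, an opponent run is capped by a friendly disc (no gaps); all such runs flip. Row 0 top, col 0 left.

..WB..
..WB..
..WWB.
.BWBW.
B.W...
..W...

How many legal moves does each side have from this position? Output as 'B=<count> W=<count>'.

-- B to move --
(0,1): flips 1 -> legal
(1,1): flips 2 -> legal
(1,4): no bracket -> illegal
(2,1): flips 3 -> legal
(2,5): no bracket -> illegal
(3,5): flips 1 -> legal
(4,1): no bracket -> illegal
(4,3): no bracket -> illegal
(4,4): flips 1 -> legal
(4,5): no bracket -> illegal
(5,1): flips 1 -> legal
(5,3): flips 1 -> legal
B mobility = 7
-- W to move --
(0,4): flips 2 -> legal
(1,4): flips 2 -> legal
(1,5): flips 2 -> legal
(2,0): flips 1 -> legal
(2,1): no bracket -> illegal
(2,5): flips 1 -> legal
(3,0): flips 1 -> legal
(3,5): flips 2 -> legal
(4,1): no bracket -> illegal
(4,3): flips 1 -> legal
(4,4): flips 1 -> legal
(5,0): no bracket -> illegal
(5,1): no bracket -> illegal
W mobility = 9

Answer: B=7 W=9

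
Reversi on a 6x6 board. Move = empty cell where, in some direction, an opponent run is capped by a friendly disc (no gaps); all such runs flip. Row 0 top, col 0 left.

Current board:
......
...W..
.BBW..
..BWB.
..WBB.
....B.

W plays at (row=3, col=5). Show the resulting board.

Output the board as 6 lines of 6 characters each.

Place W at (3,5); scan 8 dirs for brackets.
Dir NW: first cell '.' (not opp) -> no flip
Dir N: first cell '.' (not opp) -> no flip
Dir NE: edge -> no flip
Dir W: opp run (3,4) capped by W -> flip
Dir E: edge -> no flip
Dir SW: opp run (4,4), next='.' -> no flip
Dir S: first cell '.' (not opp) -> no flip
Dir SE: edge -> no flip
All flips: (3,4)

Answer: ......
...W..
.BBW..
..BWWW
..WBB.
....B.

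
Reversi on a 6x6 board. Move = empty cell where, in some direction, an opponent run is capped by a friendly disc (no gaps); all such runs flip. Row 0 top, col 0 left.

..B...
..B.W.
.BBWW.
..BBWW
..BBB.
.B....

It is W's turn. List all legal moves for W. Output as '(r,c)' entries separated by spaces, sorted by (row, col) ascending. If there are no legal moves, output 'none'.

Answer: (0,1) (2,0) (3,1) (4,1) (5,2) (5,3) (5,4)

Derivation:
(0,1): flips 1 -> legal
(0,3): no bracket -> illegal
(1,0): no bracket -> illegal
(1,1): no bracket -> illegal
(1,3): no bracket -> illegal
(2,0): flips 2 -> legal
(3,0): no bracket -> illegal
(3,1): flips 2 -> legal
(4,0): no bracket -> illegal
(4,1): flips 1 -> legal
(4,5): no bracket -> illegal
(5,0): no bracket -> illegal
(5,2): flips 1 -> legal
(5,3): flips 3 -> legal
(5,4): flips 1 -> legal
(5,5): no bracket -> illegal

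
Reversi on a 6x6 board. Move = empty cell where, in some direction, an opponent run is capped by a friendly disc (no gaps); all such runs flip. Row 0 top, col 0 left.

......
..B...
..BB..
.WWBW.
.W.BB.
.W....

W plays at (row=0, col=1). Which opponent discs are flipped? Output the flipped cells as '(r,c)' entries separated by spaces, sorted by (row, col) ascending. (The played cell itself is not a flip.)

Answer: (1,2) (2,3)

Derivation:
Dir NW: edge -> no flip
Dir N: edge -> no flip
Dir NE: edge -> no flip
Dir W: first cell '.' (not opp) -> no flip
Dir E: first cell '.' (not opp) -> no flip
Dir SW: first cell '.' (not opp) -> no flip
Dir S: first cell '.' (not opp) -> no flip
Dir SE: opp run (1,2) (2,3) capped by W -> flip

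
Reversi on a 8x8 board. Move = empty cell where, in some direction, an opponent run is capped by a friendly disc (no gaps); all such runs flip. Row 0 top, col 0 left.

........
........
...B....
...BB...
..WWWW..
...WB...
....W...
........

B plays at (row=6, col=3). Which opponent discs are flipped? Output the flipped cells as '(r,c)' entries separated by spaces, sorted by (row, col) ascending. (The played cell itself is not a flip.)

Answer: (4,3) (5,3)

Derivation:
Dir NW: first cell '.' (not opp) -> no flip
Dir N: opp run (5,3) (4,3) capped by B -> flip
Dir NE: first cell 'B' (not opp) -> no flip
Dir W: first cell '.' (not opp) -> no flip
Dir E: opp run (6,4), next='.' -> no flip
Dir SW: first cell '.' (not opp) -> no flip
Dir S: first cell '.' (not opp) -> no flip
Dir SE: first cell '.' (not opp) -> no flip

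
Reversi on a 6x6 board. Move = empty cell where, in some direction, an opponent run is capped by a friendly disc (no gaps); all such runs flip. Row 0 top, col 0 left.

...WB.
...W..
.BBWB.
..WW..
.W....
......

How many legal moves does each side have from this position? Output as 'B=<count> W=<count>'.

Answer: B=4 W=9

Derivation:
-- B to move --
(0,2): flips 2 -> legal
(1,2): no bracket -> illegal
(1,4): no bracket -> illegal
(3,0): no bracket -> illegal
(3,1): no bracket -> illegal
(3,4): no bracket -> illegal
(4,0): no bracket -> illegal
(4,2): flips 2 -> legal
(4,3): flips 1 -> legal
(4,4): flips 1 -> legal
(5,0): no bracket -> illegal
(5,1): no bracket -> illegal
(5,2): no bracket -> illegal
B mobility = 4
-- W to move --
(0,5): flips 1 -> legal
(1,0): flips 1 -> legal
(1,1): flips 1 -> legal
(1,2): flips 1 -> legal
(1,4): no bracket -> illegal
(1,5): flips 1 -> legal
(2,0): flips 2 -> legal
(2,5): flips 1 -> legal
(3,0): no bracket -> illegal
(3,1): flips 1 -> legal
(3,4): no bracket -> illegal
(3,5): flips 1 -> legal
W mobility = 9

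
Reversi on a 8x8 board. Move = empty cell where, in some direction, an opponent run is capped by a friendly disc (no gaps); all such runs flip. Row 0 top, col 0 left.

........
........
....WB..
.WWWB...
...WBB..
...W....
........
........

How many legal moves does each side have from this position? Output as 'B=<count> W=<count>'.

-- B to move --
(1,3): no bracket -> illegal
(1,4): flips 1 -> legal
(1,5): no bracket -> illegal
(2,0): no bracket -> illegal
(2,1): no bracket -> illegal
(2,2): flips 1 -> legal
(2,3): flips 1 -> legal
(3,0): flips 3 -> legal
(3,5): no bracket -> illegal
(4,0): no bracket -> illegal
(4,1): no bracket -> illegal
(4,2): flips 1 -> legal
(5,2): flips 1 -> legal
(5,4): no bracket -> illegal
(6,2): flips 1 -> legal
(6,3): no bracket -> illegal
(6,4): no bracket -> illegal
B mobility = 7
-- W to move --
(1,4): no bracket -> illegal
(1,5): no bracket -> illegal
(1,6): flips 2 -> legal
(2,3): no bracket -> illegal
(2,6): flips 1 -> legal
(3,5): flips 2 -> legal
(3,6): no bracket -> illegal
(4,6): flips 2 -> legal
(5,4): flips 2 -> legal
(5,5): flips 1 -> legal
(5,6): no bracket -> illegal
W mobility = 6

Answer: B=7 W=6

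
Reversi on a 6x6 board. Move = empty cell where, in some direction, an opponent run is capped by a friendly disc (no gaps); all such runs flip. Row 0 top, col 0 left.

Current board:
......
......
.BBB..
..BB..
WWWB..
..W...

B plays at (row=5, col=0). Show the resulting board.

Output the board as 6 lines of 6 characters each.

Place B at (5,0); scan 8 dirs for brackets.
Dir NW: edge -> no flip
Dir N: opp run (4,0), next='.' -> no flip
Dir NE: opp run (4,1) capped by B -> flip
Dir W: edge -> no flip
Dir E: first cell '.' (not opp) -> no flip
Dir SW: edge -> no flip
Dir S: edge -> no flip
Dir SE: edge -> no flip
All flips: (4,1)

Answer: ......
......
.BBB..
..BB..
WBWB..
B.W...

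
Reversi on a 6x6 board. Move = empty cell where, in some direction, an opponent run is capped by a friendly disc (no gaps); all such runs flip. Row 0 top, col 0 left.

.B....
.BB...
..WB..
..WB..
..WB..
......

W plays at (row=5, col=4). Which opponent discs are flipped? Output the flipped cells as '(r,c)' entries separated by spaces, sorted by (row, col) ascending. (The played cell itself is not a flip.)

Dir NW: opp run (4,3) capped by W -> flip
Dir N: first cell '.' (not opp) -> no flip
Dir NE: first cell '.' (not opp) -> no flip
Dir W: first cell '.' (not opp) -> no flip
Dir E: first cell '.' (not opp) -> no flip
Dir SW: edge -> no flip
Dir S: edge -> no flip
Dir SE: edge -> no flip

Answer: (4,3)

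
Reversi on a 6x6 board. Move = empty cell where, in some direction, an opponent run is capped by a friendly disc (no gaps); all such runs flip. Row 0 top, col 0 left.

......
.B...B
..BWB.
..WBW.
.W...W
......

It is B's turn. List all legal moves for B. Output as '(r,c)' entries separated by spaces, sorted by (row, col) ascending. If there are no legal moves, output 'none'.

(1,2): no bracket -> illegal
(1,3): flips 1 -> legal
(1,4): no bracket -> illegal
(2,1): no bracket -> illegal
(2,5): no bracket -> illegal
(3,0): no bracket -> illegal
(3,1): flips 1 -> legal
(3,5): flips 1 -> legal
(4,0): no bracket -> illegal
(4,2): flips 1 -> legal
(4,3): no bracket -> illegal
(4,4): flips 1 -> legal
(5,0): no bracket -> illegal
(5,1): no bracket -> illegal
(5,2): no bracket -> illegal
(5,4): no bracket -> illegal
(5,5): no bracket -> illegal

Answer: (1,3) (3,1) (3,5) (4,2) (4,4)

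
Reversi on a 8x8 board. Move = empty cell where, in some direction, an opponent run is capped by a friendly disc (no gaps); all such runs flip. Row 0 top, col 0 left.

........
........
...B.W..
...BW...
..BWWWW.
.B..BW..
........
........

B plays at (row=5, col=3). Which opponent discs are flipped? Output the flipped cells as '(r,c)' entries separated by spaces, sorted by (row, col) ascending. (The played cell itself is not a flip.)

Dir NW: first cell 'B' (not opp) -> no flip
Dir N: opp run (4,3) capped by B -> flip
Dir NE: opp run (4,4), next='.' -> no flip
Dir W: first cell '.' (not opp) -> no flip
Dir E: first cell 'B' (not opp) -> no flip
Dir SW: first cell '.' (not opp) -> no flip
Dir S: first cell '.' (not opp) -> no flip
Dir SE: first cell '.' (not opp) -> no flip

Answer: (4,3)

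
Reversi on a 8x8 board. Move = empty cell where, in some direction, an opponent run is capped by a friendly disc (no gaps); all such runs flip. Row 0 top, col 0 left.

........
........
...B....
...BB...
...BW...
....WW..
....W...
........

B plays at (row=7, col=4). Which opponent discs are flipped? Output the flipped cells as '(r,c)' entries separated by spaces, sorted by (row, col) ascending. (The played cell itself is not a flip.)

Dir NW: first cell '.' (not opp) -> no flip
Dir N: opp run (6,4) (5,4) (4,4) capped by B -> flip
Dir NE: first cell '.' (not opp) -> no flip
Dir W: first cell '.' (not opp) -> no flip
Dir E: first cell '.' (not opp) -> no flip
Dir SW: edge -> no flip
Dir S: edge -> no flip
Dir SE: edge -> no flip

Answer: (4,4) (5,4) (6,4)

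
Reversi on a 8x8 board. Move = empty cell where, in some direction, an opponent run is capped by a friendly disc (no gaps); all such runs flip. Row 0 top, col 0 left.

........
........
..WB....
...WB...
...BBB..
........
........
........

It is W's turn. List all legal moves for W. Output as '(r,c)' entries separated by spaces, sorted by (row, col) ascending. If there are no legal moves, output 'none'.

(1,2): no bracket -> illegal
(1,3): flips 1 -> legal
(1,4): no bracket -> illegal
(2,4): flips 1 -> legal
(2,5): no bracket -> illegal
(3,2): no bracket -> illegal
(3,5): flips 1 -> legal
(3,6): no bracket -> illegal
(4,2): no bracket -> illegal
(4,6): no bracket -> illegal
(5,2): no bracket -> illegal
(5,3): flips 1 -> legal
(5,4): no bracket -> illegal
(5,5): flips 1 -> legal
(5,6): no bracket -> illegal

Answer: (1,3) (2,4) (3,5) (5,3) (5,5)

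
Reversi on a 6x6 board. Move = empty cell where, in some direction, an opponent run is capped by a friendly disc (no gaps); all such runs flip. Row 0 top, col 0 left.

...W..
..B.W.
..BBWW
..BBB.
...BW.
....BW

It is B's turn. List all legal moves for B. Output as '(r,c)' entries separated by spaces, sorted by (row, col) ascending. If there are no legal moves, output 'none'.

Answer: (0,4) (0,5) (1,5) (4,5)

Derivation:
(0,2): no bracket -> illegal
(0,4): flips 2 -> legal
(0,5): flips 1 -> legal
(1,3): no bracket -> illegal
(1,5): flips 1 -> legal
(3,5): no bracket -> illegal
(4,5): flips 1 -> legal
(5,3): no bracket -> illegal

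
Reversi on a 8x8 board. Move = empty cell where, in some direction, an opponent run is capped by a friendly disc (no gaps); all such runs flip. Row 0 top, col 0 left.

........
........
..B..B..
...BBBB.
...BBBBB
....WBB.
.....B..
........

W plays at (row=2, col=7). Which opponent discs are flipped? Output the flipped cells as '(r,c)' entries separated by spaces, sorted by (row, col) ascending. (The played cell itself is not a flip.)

Answer: (3,6) (4,5)

Derivation:
Dir NW: first cell '.' (not opp) -> no flip
Dir N: first cell '.' (not opp) -> no flip
Dir NE: edge -> no flip
Dir W: first cell '.' (not opp) -> no flip
Dir E: edge -> no flip
Dir SW: opp run (3,6) (4,5) capped by W -> flip
Dir S: first cell '.' (not opp) -> no flip
Dir SE: edge -> no flip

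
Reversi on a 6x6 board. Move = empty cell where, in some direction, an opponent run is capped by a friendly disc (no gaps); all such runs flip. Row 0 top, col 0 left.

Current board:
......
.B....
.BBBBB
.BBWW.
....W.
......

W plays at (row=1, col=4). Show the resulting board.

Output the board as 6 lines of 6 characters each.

Answer: ......
.B..W.
.BBBWB
.BBWW.
....W.
......

Derivation:
Place W at (1,4); scan 8 dirs for brackets.
Dir NW: first cell '.' (not opp) -> no flip
Dir N: first cell '.' (not opp) -> no flip
Dir NE: first cell '.' (not opp) -> no flip
Dir W: first cell '.' (not opp) -> no flip
Dir E: first cell '.' (not opp) -> no flip
Dir SW: opp run (2,3) (3,2), next='.' -> no flip
Dir S: opp run (2,4) capped by W -> flip
Dir SE: opp run (2,5), next=edge -> no flip
All flips: (2,4)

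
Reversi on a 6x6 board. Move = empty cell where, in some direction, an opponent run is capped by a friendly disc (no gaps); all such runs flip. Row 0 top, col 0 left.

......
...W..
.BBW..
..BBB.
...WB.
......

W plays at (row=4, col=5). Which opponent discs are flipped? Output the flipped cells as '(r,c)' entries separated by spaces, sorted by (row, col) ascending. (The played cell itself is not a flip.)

Dir NW: opp run (3,4) capped by W -> flip
Dir N: first cell '.' (not opp) -> no flip
Dir NE: edge -> no flip
Dir W: opp run (4,4) capped by W -> flip
Dir E: edge -> no flip
Dir SW: first cell '.' (not opp) -> no flip
Dir S: first cell '.' (not opp) -> no flip
Dir SE: edge -> no flip

Answer: (3,4) (4,4)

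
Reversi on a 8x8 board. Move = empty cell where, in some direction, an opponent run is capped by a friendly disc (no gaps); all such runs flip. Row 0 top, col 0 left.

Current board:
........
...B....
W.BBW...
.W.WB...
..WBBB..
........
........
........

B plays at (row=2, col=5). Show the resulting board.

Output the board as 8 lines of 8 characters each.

Answer: ........
...B....
W.BBBB..
.W.WB...
..WBBB..
........
........
........

Derivation:
Place B at (2,5); scan 8 dirs for brackets.
Dir NW: first cell '.' (not opp) -> no flip
Dir N: first cell '.' (not opp) -> no flip
Dir NE: first cell '.' (not opp) -> no flip
Dir W: opp run (2,4) capped by B -> flip
Dir E: first cell '.' (not opp) -> no flip
Dir SW: first cell 'B' (not opp) -> no flip
Dir S: first cell '.' (not opp) -> no flip
Dir SE: first cell '.' (not opp) -> no flip
All flips: (2,4)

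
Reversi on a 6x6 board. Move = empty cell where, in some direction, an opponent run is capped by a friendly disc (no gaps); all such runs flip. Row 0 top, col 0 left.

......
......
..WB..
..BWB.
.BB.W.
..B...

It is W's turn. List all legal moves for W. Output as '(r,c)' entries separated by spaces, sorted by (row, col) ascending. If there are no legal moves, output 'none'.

(1,2): no bracket -> illegal
(1,3): flips 1 -> legal
(1,4): no bracket -> illegal
(2,1): no bracket -> illegal
(2,4): flips 2 -> legal
(2,5): no bracket -> illegal
(3,0): no bracket -> illegal
(3,1): flips 1 -> legal
(3,5): flips 1 -> legal
(4,0): no bracket -> illegal
(4,3): no bracket -> illegal
(4,5): no bracket -> illegal
(5,0): no bracket -> illegal
(5,1): flips 1 -> legal
(5,3): no bracket -> illegal

Answer: (1,3) (2,4) (3,1) (3,5) (5,1)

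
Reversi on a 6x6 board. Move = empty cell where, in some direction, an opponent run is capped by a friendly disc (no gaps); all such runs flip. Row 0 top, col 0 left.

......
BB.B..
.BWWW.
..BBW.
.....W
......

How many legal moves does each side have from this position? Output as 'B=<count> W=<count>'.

Answer: B=6 W=10

Derivation:
-- B to move --
(1,2): flips 1 -> legal
(1,4): flips 1 -> legal
(1,5): flips 1 -> legal
(2,5): flips 3 -> legal
(3,1): flips 1 -> legal
(3,5): flips 2 -> legal
(4,3): no bracket -> illegal
(4,4): no bracket -> illegal
(5,4): no bracket -> illegal
(5,5): no bracket -> illegal
B mobility = 6
-- W to move --
(0,0): flips 1 -> legal
(0,1): no bracket -> illegal
(0,2): flips 1 -> legal
(0,3): flips 1 -> legal
(0,4): flips 1 -> legal
(1,2): no bracket -> illegal
(1,4): no bracket -> illegal
(2,0): flips 1 -> legal
(3,0): no bracket -> illegal
(3,1): flips 2 -> legal
(4,1): flips 1 -> legal
(4,2): flips 2 -> legal
(4,3): flips 1 -> legal
(4,4): flips 1 -> legal
W mobility = 10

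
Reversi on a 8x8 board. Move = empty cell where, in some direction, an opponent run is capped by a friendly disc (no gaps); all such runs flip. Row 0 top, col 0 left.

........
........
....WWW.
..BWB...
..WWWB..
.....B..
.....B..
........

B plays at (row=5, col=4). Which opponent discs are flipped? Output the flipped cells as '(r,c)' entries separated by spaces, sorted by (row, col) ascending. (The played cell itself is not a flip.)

Answer: (4,3) (4,4)

Derivation:
Dir NW: opp run (4,3) capped by B -> flip
Dir N: opp run (4,4) capped by B -> flip
Dir NE: first cell 'B' (not opp) -> no flip
Dir W: first cell '.' (not opp) -> no flip
Dir E: first cell 'B' (not opp) -> no flip
Dir SW: first cell '.' (not opp) -> no flip
Dir S: first cell '.' (not opp) -> no flip
Dir SE: first cell 'B' (not opp) -> no flip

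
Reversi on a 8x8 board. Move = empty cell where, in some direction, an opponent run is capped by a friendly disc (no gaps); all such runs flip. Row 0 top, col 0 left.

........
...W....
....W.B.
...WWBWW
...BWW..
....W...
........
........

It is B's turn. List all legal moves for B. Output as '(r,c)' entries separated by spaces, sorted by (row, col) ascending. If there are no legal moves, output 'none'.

(0,2): flips 2 -> legal
(0,3): no bracket -> illegal
(0,4): no bracket -> illegal
(1,2): no bracket -> illegal
(1,4): no bracket -> illegal
(1,5): no bracket -> illegal
(2,2): no bracket -> illegal
(2,3): flips 1 -> legal
(2,5): flips 1 -> legal
(2,7): no bracket -> illegal
(3,2): flips 2 -> legal
(4,2): no bracket -> illegal
(4,6): flips 3 -> legal
(4,7): no bracket -> illegal
(5,3): flips 1 -> legal
(5,5): flips 1 -> legal
(5,6): no bracket -> illegal
(6,3): no bracket -> illegal
(6,4): no bracket -> illegal
(6,5): flips 1 -> legal

Answer: (0,2) (2,3) (2,5) (3,2) (4,6) (5,3) (5,5) (6,5)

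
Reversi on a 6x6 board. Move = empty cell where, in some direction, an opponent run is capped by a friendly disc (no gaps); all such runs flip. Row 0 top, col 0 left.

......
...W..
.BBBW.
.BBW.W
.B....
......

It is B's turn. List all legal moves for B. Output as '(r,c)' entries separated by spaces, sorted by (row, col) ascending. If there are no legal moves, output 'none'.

(0,2): no bracket -> illegal
(0,3): flips 1 -> legal
(0,4): flips 1 -> legal
(1,2): no bracket -> illegal
(1,4): no bracket -> illegal
(1,5): no bracket -> illegal
(2,5): flips 1 -> legal
(3,4): flips 1 -> legal
(4,2): no bracket -> illegal
(4,3): flips 1 -> legal
(4,4): flips 1 -> legal
(4,5): no bracket -> illegal

Answer: (0,3) (0,4) (2,5) (3,4) (4,3) (4,4)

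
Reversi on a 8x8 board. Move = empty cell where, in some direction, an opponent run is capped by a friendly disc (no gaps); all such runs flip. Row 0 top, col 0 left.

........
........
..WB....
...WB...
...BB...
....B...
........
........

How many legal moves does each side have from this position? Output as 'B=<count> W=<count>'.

-- B to move --
(1,1): flips 2 -> legal
(1,2): no bracket -> illegal
(1,3): no bracket -> illegal
(2,1): flips 1 -> legal
(2,4): no bracket -> illegal
(3,1): no bracket -> illegal
(3,2): flips 1 -> legal
(4,2): no bracket -> illegal
B mobility = 3
-- W to move --
(1,2): no bracket -> illegal
(1,3): flips 1 -> legal
(1,4): no bracket -> illegal
(2,4): flips 1 -> legal
(2,5): no bracket -> illegal
(3,2): no bracket -> illegal
(3,5): flips 1 -> legal
(4,2): no bracket -> illegal
(4,5): no bracket -> illegal
(5,2): no bracket -> illegal
(5,3): flips 1 -> legal
(5,5): flips 1 -> legal
(6,3): no bracket -> illegal
(6,4): no bracket -> illegal
(6,5): no bracket -> illegal
W mobility = 5

Answer: B=3 W=5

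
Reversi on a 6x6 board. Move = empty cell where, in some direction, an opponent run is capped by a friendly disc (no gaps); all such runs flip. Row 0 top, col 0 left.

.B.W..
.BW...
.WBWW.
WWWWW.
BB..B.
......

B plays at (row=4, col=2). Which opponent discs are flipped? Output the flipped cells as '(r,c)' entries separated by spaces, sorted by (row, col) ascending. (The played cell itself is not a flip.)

Answer: (3,2)

Derivation:
Dir NW: opp run (3,1), next='.' -> no flip
Dir N: opp run (3,2) capped by B -> flip
Dir NE: opp run (3,3) (2,4), next='.' -> no flip
Dir W: first cell 'B' (not opp) -> no flip
Dir E: first cell '.' (not opp) -> no flip
Dir SW: first cell '.' (not opp) -> no flip
Dir S: first cell '.' (not opp) -> no flip
Dir SE: first cell '.' (not opp) -> no flip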